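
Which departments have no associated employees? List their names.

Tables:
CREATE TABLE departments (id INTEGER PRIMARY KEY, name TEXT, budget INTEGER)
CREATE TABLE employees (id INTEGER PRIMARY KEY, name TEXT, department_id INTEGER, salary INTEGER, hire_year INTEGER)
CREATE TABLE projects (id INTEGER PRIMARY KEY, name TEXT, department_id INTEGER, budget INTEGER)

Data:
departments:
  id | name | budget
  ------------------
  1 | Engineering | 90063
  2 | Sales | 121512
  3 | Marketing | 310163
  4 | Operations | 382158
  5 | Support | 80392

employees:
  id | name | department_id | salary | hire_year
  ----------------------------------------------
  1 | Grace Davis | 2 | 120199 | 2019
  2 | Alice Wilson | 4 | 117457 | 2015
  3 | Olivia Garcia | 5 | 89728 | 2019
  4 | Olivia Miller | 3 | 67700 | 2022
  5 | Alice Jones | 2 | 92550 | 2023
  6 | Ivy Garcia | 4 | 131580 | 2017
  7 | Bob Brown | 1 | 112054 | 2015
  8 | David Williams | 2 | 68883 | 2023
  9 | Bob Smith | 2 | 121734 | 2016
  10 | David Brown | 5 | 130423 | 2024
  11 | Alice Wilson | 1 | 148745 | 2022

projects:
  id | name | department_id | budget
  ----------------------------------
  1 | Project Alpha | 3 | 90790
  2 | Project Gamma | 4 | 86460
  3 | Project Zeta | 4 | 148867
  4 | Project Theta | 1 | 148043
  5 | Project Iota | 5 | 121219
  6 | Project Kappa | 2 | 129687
SELECT p.name FROM departments p LEFT JOIN employees c ON c.department_id = p.id WHERE c.id IS NULL

Execution result:
(no rows)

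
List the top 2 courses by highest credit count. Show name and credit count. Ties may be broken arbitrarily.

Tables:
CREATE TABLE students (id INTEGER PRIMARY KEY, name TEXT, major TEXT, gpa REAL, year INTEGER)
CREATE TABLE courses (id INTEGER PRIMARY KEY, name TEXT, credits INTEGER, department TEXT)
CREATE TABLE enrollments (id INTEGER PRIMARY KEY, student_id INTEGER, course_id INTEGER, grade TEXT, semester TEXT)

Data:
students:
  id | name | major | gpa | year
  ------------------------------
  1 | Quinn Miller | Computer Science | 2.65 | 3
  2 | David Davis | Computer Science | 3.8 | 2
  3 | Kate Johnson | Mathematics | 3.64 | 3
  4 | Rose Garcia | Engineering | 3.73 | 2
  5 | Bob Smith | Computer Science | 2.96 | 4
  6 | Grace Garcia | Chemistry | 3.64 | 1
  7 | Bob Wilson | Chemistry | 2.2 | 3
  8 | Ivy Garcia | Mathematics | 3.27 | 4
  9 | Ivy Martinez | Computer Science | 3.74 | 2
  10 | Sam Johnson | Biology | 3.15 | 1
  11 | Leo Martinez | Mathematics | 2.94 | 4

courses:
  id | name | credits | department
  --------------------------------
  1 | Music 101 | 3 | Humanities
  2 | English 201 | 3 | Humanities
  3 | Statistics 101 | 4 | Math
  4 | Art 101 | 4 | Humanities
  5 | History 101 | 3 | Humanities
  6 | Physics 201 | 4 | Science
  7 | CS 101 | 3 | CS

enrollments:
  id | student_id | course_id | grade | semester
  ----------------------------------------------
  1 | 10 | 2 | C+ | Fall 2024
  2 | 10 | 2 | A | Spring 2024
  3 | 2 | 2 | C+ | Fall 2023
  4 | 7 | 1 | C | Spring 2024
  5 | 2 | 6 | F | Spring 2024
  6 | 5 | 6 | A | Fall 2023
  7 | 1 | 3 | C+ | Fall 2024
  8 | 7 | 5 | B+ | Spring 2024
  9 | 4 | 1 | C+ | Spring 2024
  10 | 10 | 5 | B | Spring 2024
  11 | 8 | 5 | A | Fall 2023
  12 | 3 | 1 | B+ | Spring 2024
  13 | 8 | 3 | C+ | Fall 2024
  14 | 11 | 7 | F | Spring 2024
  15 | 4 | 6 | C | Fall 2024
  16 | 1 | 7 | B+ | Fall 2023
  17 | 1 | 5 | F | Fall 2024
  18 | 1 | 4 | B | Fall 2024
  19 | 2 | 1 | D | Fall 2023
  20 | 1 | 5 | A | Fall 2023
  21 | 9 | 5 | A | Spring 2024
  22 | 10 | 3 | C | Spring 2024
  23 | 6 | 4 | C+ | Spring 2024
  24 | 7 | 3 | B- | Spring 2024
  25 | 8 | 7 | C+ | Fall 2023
SELECT name, credits FROM courses ORDER BY credits DESC LIMIT 2

Execution result:
name | credits
Statistics 101 | 4
Art 101 | 4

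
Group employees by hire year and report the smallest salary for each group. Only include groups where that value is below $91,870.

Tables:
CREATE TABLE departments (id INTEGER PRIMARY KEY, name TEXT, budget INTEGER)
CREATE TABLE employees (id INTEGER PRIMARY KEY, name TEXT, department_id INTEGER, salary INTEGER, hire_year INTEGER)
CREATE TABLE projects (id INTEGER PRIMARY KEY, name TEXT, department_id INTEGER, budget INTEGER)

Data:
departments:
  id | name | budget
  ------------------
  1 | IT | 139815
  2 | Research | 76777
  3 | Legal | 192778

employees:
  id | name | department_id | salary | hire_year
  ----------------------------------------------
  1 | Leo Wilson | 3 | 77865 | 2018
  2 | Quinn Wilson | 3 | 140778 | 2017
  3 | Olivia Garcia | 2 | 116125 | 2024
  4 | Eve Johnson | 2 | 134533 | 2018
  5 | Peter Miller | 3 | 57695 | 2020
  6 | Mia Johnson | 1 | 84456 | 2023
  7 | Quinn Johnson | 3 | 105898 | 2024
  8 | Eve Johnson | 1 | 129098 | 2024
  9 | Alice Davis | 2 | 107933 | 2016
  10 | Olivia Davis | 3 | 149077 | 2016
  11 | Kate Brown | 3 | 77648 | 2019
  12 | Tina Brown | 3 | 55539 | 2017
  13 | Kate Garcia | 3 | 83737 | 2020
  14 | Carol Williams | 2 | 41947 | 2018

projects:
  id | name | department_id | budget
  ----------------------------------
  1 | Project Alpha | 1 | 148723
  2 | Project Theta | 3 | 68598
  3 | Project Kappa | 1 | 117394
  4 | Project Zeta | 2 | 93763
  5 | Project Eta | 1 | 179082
SELECT hire_year, MIN(salary) AS min_salary FROM employees GROUP BY hire_year HAVING MIN(salary) < 91870

Execution result:
hire_year | min_salary
2017 | 55539
2018 | 41947
2019 | 77648
2020 | 57695
2023 | 84456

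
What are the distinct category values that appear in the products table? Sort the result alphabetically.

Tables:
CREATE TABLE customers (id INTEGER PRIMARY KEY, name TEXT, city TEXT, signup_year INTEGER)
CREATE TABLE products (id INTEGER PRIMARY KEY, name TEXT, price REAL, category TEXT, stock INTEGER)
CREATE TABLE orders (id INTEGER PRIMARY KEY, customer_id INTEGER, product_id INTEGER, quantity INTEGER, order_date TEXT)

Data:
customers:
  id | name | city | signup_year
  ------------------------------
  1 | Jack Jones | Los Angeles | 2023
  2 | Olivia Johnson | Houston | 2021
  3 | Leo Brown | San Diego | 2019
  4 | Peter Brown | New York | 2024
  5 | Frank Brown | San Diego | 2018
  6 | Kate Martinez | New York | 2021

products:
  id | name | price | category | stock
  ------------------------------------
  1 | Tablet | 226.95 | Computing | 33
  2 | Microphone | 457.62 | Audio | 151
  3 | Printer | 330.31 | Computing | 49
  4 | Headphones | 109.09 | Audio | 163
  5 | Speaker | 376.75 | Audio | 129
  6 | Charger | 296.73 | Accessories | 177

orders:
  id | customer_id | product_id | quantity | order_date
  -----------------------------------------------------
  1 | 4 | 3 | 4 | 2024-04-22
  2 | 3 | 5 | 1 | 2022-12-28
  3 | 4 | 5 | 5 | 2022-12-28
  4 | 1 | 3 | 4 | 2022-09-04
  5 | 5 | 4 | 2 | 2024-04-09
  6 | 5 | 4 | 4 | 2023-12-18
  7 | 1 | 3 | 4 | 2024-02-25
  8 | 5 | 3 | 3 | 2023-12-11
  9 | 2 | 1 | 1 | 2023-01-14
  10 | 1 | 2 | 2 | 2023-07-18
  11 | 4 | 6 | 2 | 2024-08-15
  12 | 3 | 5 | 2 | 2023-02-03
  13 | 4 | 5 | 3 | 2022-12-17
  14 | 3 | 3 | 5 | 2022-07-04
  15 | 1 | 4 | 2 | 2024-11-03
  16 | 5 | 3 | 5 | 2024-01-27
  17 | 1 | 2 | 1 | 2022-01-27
SELECT DISTINCT category FROM products ORDER BY category

Execution result:
category
Accessories
Audio
Computing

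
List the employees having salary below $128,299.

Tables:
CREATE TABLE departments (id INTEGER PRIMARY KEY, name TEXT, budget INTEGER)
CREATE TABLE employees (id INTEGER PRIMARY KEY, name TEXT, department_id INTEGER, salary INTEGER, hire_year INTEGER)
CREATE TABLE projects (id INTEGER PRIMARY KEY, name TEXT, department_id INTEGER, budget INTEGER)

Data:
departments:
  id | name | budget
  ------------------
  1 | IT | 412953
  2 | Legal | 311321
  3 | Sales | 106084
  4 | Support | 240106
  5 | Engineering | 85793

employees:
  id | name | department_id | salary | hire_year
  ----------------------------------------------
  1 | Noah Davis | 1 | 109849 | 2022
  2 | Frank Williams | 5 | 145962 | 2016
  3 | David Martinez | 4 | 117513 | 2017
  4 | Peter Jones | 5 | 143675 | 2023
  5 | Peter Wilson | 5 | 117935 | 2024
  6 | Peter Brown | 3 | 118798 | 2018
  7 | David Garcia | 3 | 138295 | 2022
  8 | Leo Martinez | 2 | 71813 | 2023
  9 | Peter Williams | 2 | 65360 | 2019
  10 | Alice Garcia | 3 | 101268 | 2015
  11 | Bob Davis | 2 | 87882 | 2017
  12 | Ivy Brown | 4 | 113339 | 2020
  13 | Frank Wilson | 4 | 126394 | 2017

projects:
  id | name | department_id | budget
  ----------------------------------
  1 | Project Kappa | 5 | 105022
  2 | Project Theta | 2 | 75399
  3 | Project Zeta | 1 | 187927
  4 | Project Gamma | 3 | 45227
SELECT name, salary FROM employees WHERE salary < 128299

Execution result:
name | salary
Noah Davis | 109849
David Martinez | 117513
Peter Wilson | 117935
Peter Brown | 118798
Leo Martinez | 71813
Peter Williams | 65360
Alice Garcia | 101268
Bob Davis | 87882
Ivy Brown | 113339
Frank Wilson | 126394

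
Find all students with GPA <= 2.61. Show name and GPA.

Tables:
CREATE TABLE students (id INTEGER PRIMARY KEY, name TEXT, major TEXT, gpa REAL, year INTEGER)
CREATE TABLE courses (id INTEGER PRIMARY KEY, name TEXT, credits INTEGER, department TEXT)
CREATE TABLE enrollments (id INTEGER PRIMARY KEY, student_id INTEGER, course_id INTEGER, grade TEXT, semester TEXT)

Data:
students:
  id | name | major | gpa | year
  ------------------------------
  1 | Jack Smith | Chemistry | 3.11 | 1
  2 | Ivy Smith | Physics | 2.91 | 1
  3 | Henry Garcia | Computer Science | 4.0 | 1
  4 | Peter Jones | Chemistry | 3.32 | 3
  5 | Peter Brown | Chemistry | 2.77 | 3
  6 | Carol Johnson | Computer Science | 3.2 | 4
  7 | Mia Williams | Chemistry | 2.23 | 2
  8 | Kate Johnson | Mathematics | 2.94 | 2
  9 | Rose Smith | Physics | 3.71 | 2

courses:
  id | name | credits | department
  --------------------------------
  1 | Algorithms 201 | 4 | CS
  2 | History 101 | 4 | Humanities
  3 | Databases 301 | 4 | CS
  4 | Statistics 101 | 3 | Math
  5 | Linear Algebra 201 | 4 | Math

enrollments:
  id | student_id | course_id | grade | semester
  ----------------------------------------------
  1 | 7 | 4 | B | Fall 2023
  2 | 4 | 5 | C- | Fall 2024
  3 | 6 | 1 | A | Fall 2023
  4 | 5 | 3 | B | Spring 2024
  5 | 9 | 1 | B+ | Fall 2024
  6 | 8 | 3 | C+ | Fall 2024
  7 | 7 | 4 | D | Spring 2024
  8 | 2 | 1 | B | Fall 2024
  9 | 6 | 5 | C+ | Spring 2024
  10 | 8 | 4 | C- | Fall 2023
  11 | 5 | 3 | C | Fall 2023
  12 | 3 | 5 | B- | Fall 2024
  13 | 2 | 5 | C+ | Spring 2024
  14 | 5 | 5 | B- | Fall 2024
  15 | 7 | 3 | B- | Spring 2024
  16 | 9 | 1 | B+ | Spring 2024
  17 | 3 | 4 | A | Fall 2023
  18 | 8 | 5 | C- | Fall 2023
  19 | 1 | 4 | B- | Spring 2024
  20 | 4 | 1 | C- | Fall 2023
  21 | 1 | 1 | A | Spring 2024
SELECT name, gpa FROM students WHERE gpa <= 2.61

Execution result:
name | gpa
Mia Williams | 2.23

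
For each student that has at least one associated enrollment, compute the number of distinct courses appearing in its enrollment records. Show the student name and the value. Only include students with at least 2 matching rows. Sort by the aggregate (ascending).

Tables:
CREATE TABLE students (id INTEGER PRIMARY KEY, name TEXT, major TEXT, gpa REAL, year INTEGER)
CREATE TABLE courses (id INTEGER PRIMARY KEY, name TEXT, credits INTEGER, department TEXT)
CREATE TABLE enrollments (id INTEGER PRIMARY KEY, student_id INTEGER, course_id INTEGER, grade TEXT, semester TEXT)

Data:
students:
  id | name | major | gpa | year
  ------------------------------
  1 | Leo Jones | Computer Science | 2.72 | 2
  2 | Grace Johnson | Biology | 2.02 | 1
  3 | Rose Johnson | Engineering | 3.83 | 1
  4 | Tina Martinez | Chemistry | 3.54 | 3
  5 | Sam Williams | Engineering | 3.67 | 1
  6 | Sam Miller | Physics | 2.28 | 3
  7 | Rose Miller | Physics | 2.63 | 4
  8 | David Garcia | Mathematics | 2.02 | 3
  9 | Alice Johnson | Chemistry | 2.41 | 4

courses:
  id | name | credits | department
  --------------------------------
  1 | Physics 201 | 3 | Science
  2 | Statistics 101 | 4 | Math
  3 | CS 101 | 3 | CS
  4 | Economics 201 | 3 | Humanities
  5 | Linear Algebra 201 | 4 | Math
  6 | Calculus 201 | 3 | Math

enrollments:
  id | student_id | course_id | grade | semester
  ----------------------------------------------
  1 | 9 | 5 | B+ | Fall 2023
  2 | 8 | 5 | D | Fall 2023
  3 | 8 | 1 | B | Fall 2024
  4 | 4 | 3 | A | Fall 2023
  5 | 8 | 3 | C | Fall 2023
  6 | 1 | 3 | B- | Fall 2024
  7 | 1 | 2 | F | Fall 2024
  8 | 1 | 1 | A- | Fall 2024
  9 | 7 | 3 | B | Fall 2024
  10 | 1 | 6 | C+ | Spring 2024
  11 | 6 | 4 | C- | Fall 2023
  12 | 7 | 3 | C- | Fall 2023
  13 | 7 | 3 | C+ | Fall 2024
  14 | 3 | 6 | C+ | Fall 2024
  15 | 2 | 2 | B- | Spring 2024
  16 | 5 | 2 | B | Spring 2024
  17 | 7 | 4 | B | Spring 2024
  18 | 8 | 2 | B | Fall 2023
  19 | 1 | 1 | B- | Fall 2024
SELECT p.name, COUNT(DISTINCT c.course_id) AS distinct_course_count FROM enrollments c JOIN students p ON c.student_id = p.id GROUP BY p.id, p.name HAVING COUNT(*) >= 2 ORDER BY distinct_course_count ASC

Execution result:
name | distinct_course_count
Rose Miller | 2
Leo Jones | 4
David Garcia | 4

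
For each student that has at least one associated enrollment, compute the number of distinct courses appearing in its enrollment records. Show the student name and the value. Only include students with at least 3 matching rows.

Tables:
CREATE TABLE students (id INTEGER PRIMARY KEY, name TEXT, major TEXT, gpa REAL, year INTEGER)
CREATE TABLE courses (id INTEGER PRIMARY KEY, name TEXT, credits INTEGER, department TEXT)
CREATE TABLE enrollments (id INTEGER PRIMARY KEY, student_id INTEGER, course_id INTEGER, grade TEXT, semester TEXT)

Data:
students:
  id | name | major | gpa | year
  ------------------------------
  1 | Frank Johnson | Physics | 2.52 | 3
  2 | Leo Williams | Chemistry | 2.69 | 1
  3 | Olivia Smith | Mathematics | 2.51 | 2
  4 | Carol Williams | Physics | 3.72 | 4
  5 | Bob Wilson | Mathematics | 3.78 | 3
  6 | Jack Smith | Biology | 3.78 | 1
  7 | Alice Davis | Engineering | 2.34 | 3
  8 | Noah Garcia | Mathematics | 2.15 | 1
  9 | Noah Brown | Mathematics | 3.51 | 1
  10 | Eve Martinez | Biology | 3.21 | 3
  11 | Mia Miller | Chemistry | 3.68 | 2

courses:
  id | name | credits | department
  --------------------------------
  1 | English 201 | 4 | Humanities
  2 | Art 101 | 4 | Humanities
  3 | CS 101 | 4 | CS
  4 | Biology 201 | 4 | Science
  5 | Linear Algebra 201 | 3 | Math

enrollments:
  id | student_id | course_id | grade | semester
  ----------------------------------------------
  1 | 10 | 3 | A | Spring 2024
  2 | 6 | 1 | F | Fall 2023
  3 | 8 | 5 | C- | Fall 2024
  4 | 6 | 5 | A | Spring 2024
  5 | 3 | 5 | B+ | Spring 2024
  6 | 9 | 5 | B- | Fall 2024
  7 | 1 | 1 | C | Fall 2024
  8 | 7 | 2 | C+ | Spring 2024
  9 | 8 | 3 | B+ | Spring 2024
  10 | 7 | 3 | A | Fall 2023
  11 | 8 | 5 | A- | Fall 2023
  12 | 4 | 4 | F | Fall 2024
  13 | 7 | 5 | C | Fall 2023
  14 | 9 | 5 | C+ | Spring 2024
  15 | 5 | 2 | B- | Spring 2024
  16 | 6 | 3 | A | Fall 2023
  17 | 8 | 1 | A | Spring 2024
SELECT p.name, COUNT(DISTINCT c.course_id) AS distinct_course_count FROM enrollments c JOIN students p ON c.student_id = p.id GROUP BY p.id, p.name HAVING COUNT(*) >= 3

Execution result:
name | distinct_course_count
Jack Smith | 3
Alice Davis | 3
Noah Garcia | 3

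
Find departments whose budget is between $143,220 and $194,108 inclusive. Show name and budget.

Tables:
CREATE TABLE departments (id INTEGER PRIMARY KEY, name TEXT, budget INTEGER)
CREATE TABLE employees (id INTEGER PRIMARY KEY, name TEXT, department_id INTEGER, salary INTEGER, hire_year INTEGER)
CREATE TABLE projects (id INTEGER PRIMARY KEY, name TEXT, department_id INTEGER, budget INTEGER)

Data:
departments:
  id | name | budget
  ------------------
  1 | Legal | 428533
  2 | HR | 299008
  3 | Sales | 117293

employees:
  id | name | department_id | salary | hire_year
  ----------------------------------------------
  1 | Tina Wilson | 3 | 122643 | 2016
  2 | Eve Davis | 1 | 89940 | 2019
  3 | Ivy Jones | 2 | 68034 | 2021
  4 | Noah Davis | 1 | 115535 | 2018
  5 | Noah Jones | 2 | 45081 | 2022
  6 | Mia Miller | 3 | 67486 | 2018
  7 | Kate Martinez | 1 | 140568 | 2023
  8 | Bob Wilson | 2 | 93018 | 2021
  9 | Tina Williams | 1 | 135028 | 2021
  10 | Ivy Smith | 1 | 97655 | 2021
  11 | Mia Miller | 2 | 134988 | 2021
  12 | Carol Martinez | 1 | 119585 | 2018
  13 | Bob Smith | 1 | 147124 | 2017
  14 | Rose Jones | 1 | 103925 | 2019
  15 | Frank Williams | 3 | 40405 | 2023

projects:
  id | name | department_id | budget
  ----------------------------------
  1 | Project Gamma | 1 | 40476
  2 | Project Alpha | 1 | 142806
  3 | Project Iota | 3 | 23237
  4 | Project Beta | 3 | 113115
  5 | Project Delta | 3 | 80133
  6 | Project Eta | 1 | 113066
SELECT name, budget FROM departments WHERE budget BETWEEN 143220 AND 194108

Execution result:
(no rows)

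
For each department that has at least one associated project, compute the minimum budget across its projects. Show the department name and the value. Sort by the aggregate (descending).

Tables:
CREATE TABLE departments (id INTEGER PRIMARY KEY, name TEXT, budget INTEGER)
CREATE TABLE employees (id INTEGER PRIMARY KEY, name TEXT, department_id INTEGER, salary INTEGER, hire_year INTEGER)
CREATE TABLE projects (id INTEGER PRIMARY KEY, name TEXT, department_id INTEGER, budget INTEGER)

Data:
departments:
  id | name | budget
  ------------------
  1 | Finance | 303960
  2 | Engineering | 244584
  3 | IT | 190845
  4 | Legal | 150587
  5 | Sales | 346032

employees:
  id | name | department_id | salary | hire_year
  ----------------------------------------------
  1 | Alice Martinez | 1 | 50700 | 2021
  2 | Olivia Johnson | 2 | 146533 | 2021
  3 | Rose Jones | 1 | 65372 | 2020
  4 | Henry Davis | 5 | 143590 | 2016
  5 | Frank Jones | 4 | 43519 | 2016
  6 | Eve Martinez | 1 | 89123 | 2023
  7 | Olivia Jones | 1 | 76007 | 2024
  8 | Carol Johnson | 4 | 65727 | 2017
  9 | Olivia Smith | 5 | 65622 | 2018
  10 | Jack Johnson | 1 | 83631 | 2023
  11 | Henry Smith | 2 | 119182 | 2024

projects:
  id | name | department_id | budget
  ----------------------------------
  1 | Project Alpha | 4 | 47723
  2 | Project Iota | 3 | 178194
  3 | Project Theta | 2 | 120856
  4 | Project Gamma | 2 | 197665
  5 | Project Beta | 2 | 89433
SELECT p.name, MIN(c.budget) AS min_budget FROM projects c JOIN departments p ON c.department_id = p.id GROUP BY p.id, p.name ORDER BY min_budget DESC

Execution result:
name | min_budget
IT | 178194
Engineering | 89433
Legal | 47723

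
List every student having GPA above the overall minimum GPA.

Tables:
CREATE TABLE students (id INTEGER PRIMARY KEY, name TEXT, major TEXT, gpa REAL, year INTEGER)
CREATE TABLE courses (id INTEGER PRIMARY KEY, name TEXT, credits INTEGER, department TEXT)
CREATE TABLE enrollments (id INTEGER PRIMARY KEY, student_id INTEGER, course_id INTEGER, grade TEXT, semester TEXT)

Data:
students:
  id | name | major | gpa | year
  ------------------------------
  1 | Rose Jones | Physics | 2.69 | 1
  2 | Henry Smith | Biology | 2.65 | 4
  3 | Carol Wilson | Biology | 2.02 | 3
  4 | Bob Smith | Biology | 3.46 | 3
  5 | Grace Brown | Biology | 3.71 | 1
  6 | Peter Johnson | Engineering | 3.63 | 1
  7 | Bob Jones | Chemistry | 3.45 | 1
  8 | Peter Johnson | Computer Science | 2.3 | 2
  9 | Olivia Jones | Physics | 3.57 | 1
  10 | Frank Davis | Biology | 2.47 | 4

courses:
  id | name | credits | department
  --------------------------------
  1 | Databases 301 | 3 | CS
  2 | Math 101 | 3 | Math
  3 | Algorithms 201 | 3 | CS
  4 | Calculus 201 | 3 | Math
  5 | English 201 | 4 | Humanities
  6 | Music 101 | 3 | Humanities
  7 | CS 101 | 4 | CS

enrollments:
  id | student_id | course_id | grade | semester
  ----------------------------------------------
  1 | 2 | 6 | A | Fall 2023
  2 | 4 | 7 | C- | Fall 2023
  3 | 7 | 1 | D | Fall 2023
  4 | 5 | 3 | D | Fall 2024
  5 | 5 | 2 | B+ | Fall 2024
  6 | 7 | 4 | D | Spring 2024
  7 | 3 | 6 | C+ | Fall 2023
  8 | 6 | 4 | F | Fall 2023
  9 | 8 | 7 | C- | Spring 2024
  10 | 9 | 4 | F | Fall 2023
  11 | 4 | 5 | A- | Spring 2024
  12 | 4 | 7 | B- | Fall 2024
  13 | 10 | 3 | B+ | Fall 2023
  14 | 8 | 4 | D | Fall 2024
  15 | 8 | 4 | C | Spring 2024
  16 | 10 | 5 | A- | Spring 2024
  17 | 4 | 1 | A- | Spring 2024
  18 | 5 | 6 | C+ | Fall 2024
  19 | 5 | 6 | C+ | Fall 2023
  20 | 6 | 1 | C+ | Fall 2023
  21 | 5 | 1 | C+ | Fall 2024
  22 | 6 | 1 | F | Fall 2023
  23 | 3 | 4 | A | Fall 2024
SELECT name, gpa FROM students WHERE gpa > (SELECT MIN(gpa) FROM students)

Execution result:
name | gpa
Rose Jones | 2.69
Henry Smith | 2.65
Bob Smith | 3.46
Grace Brown | 3.71
Peter Johnson | 3.63
Bob Jones | 3.45
Peter Johnson | 2.30
Olivia Jones | 3.57
Frank Davis | 2.47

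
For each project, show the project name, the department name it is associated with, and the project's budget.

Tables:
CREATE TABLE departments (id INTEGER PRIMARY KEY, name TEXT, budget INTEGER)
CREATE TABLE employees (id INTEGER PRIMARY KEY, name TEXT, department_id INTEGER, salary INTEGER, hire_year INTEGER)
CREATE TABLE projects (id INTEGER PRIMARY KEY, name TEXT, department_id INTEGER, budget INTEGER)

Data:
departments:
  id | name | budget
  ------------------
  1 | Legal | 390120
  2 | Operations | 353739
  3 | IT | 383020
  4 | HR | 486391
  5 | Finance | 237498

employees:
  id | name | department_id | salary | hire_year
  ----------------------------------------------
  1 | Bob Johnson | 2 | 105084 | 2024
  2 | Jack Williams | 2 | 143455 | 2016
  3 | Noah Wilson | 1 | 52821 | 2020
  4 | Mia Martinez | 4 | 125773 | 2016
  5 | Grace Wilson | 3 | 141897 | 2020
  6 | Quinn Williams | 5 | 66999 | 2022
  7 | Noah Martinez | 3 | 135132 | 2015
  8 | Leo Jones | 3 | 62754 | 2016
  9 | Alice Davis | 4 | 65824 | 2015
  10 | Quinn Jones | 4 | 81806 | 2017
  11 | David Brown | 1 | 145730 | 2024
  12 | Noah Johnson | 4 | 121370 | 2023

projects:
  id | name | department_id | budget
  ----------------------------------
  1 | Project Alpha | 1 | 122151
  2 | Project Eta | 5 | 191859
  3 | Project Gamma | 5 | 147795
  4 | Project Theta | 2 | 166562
SELECT c.name, p.name AS department, c.budget FROM projects c JOIN departments p ON c.department_id = p.id

Execution result:
name | department | budget
Project Alpha | Legal | 122151
Project Eta | Finance | 191859
Project Gamma | Finance | 147795
Project Theta | Operations | 166562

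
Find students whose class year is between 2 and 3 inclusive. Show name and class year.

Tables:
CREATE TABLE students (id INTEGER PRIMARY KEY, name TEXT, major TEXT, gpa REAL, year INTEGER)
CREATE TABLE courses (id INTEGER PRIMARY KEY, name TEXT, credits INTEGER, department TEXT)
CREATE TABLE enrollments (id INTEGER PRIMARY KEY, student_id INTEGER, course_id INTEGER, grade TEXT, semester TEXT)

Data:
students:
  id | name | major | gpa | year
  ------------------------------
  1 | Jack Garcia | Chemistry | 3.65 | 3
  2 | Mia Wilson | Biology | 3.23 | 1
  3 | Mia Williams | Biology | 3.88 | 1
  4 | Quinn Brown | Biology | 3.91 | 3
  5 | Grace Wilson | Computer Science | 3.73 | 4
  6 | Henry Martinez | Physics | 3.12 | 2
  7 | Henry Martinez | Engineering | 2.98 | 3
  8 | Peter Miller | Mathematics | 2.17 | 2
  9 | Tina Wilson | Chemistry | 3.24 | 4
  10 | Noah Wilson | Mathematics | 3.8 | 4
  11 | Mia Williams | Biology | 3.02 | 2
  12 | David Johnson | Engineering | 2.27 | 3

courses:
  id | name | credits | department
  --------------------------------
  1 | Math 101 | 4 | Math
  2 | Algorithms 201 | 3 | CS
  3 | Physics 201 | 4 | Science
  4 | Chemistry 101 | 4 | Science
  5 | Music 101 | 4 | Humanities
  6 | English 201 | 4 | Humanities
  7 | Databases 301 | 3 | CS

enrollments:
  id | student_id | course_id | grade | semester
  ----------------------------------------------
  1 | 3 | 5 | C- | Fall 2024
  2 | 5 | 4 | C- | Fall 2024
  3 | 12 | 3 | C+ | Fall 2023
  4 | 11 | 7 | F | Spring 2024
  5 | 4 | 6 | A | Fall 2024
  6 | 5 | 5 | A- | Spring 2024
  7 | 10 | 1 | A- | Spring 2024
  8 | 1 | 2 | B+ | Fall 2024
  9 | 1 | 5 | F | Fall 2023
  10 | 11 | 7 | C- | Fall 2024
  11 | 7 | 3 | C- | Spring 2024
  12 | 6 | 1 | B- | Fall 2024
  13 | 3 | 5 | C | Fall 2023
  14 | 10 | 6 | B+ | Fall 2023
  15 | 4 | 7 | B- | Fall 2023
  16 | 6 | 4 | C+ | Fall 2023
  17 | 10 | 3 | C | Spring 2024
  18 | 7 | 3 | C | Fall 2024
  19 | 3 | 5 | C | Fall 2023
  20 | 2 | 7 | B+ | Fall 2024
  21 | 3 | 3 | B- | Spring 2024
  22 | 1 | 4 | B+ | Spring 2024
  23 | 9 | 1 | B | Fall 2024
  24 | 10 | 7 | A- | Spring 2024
SELECT name, year FROM students WHERE year BETWEEN 2 AND 3

Execution result:
name | year
Jack Garcia | 3
Quinn Brown | 3
Henry Martinez | 2
Henry Martinez | 3
Peter Miller | 2
Mia Williams | 2
David Johnson | 3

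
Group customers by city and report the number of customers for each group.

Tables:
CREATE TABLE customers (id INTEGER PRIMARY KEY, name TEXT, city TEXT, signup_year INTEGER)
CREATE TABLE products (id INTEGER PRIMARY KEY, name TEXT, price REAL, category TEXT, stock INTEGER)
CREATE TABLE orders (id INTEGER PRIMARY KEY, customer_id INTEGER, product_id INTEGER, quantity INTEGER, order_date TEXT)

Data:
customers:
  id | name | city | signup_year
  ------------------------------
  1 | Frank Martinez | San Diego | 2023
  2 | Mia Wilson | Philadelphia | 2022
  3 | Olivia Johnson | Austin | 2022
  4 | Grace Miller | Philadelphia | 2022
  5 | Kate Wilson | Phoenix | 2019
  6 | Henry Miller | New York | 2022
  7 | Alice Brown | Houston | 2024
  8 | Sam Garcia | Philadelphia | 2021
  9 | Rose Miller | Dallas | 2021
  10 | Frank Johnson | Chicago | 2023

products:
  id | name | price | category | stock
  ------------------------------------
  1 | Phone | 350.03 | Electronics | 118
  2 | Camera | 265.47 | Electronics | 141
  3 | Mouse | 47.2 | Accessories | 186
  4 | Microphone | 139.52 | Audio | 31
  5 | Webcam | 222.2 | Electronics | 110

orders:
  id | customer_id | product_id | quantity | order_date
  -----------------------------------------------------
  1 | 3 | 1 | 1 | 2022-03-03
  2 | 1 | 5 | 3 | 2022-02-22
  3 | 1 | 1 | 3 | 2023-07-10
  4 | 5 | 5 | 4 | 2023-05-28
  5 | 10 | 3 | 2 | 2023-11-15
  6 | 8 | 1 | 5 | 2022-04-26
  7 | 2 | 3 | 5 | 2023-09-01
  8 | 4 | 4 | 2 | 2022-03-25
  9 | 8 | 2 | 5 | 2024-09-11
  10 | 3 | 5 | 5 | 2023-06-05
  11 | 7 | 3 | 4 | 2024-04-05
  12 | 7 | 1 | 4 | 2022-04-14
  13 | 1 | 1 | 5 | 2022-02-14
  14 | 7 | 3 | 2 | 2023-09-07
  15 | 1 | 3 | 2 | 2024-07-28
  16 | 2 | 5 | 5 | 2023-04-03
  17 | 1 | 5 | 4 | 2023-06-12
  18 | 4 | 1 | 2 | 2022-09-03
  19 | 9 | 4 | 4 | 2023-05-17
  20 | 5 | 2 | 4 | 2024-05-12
SELECT city, COUNT(*) AS n FROM customers GROUP BY city

Execution result:
city | n
Austin | 1
Chicago | 1
Dallas | 1
Houston | 1
New York | 1
Philadelphia | 3
Phoenix | 1
San Diego | 1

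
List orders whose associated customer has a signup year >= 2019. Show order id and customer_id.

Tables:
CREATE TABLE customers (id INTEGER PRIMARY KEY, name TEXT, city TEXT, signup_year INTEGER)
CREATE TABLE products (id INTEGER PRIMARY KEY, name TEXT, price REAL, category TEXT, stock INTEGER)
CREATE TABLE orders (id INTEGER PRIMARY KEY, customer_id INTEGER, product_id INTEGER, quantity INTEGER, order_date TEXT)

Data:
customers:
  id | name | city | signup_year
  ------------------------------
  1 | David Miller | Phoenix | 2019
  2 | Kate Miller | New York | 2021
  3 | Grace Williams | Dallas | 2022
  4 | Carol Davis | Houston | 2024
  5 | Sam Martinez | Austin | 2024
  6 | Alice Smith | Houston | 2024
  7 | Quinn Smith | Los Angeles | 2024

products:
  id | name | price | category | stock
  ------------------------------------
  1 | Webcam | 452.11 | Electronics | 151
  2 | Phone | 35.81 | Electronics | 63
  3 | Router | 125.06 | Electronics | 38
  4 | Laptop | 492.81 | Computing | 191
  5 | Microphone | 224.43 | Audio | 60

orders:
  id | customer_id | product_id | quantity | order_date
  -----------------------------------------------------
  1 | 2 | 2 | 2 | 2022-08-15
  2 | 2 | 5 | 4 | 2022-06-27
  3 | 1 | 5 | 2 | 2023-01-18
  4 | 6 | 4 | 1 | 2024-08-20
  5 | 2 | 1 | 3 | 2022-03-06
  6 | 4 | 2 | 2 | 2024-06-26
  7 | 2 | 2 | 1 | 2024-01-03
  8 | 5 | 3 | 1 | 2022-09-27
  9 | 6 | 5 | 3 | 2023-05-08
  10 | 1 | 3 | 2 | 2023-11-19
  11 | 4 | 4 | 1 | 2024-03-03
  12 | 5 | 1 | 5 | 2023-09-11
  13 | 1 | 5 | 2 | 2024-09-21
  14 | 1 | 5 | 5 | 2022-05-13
SELECT id, customer_id FROM orders WHERE customer_id IN (SELECT id FROM customers WHERE signup_year >= 2019)

Execution result:
id | customer_id
1 | 2
2 | 2
3 | 1
4 | 6
5 | 2
6 | 4
7 | 2
8 | 5
9 | 6
10 | 1
11 | 4
12 | 5
13 | 1
14 | 1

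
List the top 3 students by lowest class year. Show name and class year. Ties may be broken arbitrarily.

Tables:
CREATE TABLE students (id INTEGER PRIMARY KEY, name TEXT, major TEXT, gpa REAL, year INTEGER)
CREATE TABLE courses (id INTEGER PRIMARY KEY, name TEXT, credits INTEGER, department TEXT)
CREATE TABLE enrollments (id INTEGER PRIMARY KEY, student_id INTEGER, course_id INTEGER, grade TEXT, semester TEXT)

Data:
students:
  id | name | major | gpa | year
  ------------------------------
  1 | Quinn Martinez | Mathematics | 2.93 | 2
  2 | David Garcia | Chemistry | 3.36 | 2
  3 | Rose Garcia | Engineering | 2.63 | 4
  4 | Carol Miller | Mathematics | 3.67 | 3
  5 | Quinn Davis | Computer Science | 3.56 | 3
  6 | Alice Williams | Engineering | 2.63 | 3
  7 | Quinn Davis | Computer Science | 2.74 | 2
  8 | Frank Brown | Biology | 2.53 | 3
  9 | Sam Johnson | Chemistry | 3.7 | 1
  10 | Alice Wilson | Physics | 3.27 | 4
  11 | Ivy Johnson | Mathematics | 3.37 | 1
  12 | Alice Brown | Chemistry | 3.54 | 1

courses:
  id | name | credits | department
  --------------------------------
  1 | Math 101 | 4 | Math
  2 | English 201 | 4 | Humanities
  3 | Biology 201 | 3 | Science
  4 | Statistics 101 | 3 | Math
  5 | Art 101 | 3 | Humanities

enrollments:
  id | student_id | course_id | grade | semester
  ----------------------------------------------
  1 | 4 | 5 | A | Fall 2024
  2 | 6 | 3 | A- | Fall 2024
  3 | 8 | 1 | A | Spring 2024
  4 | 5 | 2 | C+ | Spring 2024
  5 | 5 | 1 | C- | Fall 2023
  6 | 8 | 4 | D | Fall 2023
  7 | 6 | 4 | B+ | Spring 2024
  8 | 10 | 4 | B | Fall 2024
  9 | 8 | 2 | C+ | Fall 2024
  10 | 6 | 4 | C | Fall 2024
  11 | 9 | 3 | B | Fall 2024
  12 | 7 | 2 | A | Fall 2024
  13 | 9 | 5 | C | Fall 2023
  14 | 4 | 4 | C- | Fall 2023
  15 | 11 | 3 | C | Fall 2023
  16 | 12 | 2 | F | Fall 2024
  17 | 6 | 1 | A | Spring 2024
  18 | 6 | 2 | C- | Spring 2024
SELECT name, year FROM students ORDER BY year ASC LIMIT 3

Execution result:
name | year
Sam Johnson | 1
Ivy Johnson | 1
Alice Brown | 1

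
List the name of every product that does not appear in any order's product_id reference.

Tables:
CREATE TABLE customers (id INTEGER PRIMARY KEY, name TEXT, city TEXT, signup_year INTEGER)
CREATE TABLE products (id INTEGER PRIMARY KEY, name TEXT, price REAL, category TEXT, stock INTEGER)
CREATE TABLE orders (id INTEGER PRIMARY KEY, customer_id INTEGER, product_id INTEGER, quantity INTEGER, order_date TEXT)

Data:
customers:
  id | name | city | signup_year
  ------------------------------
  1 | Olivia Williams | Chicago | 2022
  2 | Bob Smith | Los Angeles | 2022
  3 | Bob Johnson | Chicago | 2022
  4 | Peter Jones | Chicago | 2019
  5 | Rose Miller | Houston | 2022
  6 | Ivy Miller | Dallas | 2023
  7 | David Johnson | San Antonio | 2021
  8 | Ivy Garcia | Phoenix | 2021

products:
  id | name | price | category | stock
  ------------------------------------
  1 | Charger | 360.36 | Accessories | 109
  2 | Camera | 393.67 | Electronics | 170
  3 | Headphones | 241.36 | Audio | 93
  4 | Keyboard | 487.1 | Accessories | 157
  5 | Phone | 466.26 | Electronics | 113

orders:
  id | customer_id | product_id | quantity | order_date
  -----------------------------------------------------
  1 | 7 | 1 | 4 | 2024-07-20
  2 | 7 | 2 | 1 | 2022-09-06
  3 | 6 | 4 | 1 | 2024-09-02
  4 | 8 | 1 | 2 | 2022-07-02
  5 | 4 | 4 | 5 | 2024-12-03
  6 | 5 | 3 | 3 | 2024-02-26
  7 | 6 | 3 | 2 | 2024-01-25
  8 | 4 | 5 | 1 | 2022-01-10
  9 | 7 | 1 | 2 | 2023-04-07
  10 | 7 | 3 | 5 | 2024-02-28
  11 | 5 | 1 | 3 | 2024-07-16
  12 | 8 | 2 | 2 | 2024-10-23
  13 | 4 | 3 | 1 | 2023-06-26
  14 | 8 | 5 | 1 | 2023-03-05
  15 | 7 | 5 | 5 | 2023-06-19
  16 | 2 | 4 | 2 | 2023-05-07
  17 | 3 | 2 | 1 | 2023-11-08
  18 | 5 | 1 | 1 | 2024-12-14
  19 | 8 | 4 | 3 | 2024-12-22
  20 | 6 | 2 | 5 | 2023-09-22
SELECT p.name FROM products p LEFT JOIN orders c ON c.product_id = p.id WHERE c.id IS NULL

Execution result:
(no rows)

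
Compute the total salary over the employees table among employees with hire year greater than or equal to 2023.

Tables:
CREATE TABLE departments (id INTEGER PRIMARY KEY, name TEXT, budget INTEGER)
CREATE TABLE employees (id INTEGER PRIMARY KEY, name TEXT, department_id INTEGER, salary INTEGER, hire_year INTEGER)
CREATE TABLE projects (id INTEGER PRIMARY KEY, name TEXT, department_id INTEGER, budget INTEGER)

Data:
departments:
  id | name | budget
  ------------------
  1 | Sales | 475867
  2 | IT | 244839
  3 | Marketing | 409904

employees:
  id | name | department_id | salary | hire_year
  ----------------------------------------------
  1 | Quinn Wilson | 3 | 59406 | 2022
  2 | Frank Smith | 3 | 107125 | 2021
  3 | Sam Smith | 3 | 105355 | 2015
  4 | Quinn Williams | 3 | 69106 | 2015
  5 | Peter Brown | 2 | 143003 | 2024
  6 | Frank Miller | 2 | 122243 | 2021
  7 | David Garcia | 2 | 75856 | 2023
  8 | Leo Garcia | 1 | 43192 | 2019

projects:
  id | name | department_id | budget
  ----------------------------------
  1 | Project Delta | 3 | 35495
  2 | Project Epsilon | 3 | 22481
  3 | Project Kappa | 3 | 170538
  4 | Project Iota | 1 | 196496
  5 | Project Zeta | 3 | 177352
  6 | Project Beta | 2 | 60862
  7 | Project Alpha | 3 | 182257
SELECT SUM(salary) FROM employees WHERE hire_year >= 2023

Execution result:
218859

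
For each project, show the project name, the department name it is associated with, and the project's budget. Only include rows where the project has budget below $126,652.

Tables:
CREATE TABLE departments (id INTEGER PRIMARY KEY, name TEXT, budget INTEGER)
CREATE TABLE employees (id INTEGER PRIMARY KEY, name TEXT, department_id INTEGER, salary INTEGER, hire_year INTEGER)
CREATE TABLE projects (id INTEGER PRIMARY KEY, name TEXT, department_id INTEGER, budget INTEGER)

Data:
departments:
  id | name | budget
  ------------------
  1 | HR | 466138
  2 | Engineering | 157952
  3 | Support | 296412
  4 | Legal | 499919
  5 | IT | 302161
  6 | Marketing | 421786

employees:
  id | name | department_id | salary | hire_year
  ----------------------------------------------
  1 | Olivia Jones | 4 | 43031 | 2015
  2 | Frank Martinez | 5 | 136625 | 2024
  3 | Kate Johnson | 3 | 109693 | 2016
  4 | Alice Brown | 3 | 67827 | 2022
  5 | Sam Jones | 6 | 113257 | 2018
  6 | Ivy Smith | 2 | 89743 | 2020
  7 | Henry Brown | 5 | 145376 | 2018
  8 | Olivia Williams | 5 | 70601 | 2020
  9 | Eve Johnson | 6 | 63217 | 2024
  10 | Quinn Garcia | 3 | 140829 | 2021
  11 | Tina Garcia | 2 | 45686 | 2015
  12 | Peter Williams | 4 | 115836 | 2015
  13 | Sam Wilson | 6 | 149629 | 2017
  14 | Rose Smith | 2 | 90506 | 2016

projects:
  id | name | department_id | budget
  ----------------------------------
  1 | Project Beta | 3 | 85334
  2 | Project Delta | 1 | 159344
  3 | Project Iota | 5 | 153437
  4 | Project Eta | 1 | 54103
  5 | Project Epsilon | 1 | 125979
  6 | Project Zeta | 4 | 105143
SELECT c.name, p.name AS department, c.budget FROM projects c JOIN departments p ON c.department_id = p.id WHERE c.budget < 126652

Execution result:
name | department | budget
Project Beta | Support | 85334
Project Eta | HR | 54103
Project Epsilon | HR | 125979
Project Zeta | Legal | 105143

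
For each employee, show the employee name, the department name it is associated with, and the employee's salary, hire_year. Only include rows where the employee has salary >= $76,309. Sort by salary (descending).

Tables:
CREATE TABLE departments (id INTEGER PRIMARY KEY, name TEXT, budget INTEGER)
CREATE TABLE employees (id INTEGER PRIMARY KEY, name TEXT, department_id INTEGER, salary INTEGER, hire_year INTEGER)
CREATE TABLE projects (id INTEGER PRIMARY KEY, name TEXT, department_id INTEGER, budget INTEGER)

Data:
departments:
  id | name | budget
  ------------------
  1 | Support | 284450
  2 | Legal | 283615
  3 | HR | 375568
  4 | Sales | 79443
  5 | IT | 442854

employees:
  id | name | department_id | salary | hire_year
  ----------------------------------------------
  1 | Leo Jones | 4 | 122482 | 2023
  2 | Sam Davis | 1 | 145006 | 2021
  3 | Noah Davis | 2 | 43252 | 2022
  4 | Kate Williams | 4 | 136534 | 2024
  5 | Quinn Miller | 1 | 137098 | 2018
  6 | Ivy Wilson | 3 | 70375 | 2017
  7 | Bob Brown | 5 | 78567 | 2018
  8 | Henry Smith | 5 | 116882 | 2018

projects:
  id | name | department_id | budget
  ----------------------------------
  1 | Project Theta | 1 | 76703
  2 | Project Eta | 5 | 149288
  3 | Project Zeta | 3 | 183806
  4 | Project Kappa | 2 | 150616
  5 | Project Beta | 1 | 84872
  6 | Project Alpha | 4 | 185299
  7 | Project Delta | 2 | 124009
SELECT c.name, p.name AS department, c.salary, c.hire_year FROM employees c JOIN departments p ON c.department_id = p.id WHERE c.salary >= 76309 ORDER BY c.salary DESC

Execution result:
name | department | salary | hire_year
Sam Davis | Support | 145006 | 2021
Quinn Miller | Support | 137098 | 2018
Kate Williams | Sales | 136534 | 2024
Leo Jones | Sales | 122482 | 2023
Henry Smith | IT | 116882 | 2018
Bob Brown | IT | 78567 | 2018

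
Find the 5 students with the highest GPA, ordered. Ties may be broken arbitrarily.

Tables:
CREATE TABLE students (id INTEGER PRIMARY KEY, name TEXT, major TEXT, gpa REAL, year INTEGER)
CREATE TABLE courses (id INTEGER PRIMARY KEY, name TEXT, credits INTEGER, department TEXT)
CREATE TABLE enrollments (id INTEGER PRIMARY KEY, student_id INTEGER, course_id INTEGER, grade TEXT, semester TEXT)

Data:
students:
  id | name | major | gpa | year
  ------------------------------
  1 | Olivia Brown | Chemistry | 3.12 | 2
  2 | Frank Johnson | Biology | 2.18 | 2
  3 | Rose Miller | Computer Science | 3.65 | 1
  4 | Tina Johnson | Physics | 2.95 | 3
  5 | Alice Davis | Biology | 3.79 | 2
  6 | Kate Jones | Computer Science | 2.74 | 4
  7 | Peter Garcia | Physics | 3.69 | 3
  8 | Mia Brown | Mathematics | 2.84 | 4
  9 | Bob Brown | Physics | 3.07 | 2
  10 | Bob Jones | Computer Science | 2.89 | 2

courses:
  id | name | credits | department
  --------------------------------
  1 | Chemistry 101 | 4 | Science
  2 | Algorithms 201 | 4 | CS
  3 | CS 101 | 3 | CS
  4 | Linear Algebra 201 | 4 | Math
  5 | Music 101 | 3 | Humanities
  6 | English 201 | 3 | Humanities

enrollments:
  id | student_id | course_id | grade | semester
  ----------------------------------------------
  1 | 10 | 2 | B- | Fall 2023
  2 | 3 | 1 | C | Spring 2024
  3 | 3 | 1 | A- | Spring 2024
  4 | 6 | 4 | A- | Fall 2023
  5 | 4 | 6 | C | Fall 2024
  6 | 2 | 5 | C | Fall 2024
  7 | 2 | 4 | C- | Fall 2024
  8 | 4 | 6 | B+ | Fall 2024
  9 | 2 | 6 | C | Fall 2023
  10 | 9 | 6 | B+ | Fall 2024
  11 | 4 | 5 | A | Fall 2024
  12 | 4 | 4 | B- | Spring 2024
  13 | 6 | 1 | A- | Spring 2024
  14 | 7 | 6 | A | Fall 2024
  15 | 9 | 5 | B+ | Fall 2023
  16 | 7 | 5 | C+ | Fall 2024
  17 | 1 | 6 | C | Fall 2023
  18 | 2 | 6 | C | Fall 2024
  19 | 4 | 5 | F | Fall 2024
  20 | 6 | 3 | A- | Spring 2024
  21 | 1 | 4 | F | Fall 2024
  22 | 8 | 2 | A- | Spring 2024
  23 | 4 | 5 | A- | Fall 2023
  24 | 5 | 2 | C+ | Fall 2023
SELECT name, gpa FROM students ORDER BY gpa DESC LIMIT 5

Execution result:
name | gpa
Alice Davis | 3.79
Peter Garcia | 3.69
Rose Miller | 3.65
Olivia Brown | 3.12
Bob Brown | 3.07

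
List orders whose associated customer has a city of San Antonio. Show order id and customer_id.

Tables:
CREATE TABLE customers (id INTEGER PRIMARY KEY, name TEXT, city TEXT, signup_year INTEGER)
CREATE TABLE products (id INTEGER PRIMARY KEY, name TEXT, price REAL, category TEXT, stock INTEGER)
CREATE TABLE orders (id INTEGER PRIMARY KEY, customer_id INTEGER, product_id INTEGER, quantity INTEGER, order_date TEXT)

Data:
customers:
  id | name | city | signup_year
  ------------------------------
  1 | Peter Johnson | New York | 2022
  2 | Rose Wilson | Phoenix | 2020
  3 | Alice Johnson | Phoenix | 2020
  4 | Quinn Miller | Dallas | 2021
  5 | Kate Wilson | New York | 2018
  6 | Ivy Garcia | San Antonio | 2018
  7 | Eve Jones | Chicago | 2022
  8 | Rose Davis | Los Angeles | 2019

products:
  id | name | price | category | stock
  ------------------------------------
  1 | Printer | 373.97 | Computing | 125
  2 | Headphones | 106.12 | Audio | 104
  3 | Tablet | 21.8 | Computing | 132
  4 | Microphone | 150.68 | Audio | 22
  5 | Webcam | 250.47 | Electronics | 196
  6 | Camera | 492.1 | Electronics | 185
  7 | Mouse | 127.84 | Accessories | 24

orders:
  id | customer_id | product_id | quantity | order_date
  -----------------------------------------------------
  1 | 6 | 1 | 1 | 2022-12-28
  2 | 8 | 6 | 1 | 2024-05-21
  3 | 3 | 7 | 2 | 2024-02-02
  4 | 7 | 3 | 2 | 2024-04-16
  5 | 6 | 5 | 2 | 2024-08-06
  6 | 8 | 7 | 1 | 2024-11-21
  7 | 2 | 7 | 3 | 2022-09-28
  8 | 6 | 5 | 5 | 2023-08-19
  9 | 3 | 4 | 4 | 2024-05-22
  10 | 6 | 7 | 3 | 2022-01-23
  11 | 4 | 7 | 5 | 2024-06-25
SELECT id, customer_id FROM orders WHERE customer_id IN (SELECT id FROM customers WHERE city = 'San Antonio')

Execution result:
id | customer_id
1 | 6
5 | 6
8 | 6
10 | 6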